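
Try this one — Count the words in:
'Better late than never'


Split into words: Better | late | than | never = 4 words.

4


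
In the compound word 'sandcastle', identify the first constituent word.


Split 'sandcastle' into 'sand' + 'castle'. The first part is 'sand'.

sand


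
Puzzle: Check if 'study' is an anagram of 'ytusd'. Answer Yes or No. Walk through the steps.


Sorted letters of 'study': 'dstuy'
Sorted letters of 'ytusd': 'dstuy'
They match.

Yes


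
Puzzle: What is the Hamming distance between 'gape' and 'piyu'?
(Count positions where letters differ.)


Alignment:
Position 1: 'g' vs 'p' = DIFFER
Position 2: 'a' vs 'i' = DIFFER
Position 3: 'p' vs 'y' = DIFFER
Position 4: 'e' vs 'u' = DIFFER
Total differences: 4

4


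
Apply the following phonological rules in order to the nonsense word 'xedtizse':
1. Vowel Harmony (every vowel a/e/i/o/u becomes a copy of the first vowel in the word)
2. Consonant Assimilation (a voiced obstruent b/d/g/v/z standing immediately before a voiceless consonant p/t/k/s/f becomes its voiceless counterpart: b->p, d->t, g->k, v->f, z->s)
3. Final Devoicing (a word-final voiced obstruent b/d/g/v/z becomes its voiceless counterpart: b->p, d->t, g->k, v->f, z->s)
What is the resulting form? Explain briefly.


Starting form: 'xedtizse'
Rule 1: Vowel Harmony: all vowels become 'e' (matching first vowel). 'xedtizse' -> 'xedtezse'
Rule 2: Consonant Assimilation: voiced obstruent before voiceless consonant becomes voiceless ('dt' -> 'tt', 'zs' -> 'ss'). 'xedtezse' -> 'xettesse'
Rule 3: Final Devoicing: the word ends in the vowel 'e', not a consonant. No change.
Final form: 'xettesse'

xettesse


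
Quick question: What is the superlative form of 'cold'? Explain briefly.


Apply superlative formation (add -est): 'cold' -> 'coldest'.

coldest


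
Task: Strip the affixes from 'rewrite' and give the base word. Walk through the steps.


Remove prefix 're' from 'rewrite' to get root 'write'.

write


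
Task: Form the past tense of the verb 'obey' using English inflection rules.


Apply rule: Add -ed. 'obey' becomes 'obeyed'.

obeyed


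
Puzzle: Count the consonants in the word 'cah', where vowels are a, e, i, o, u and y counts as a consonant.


Consonants in 'cah': c, h = 2 consonants.

2


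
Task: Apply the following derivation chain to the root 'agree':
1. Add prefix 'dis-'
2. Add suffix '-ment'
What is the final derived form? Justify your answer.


Step 1: Add prefix 'dis-' to 'agree' = 'disagree'
Step 2: Add suffix '-ment' to 'disagree' = 'disagreement'

disagreement


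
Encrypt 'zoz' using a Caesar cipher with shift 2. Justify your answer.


Shift each letter by 2: z -> b, o -> q, z -> b. Result: 'bqb'.

bqb


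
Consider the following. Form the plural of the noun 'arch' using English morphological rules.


Apply rule: Add -es (sibilant/fricative ending). 'arch' becomes 'arches'.

arches


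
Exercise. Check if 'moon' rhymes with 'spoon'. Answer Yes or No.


Rime (stressed vowel + following sounds) of 'moon': -oon = /uːn/
Rime of 'spoon': -oon = /uːn/
/uːn/ and /uːn/ are the same ending sound, so the words rhyme.

Yes


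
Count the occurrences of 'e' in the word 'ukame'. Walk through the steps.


Letter 'e' in 'ukame': found at position(s) 5 = 1 occurrence(s).

1


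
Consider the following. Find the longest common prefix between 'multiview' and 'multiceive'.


Compare from the start: 5 characters match: 'multi'. Mismatch at position 6: 'v' vs 'c'.

multi


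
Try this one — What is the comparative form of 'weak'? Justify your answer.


Apply comparative formation (add -er): 'weak' -> 'weaker'.

weaker


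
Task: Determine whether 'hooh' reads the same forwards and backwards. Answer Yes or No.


Forward: 'hooh'
Reversed: 'hooh'
They are identical.

Yes


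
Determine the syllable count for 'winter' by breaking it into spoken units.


Break 'winter' into syllables: win-ter -> win | ter = 2 syllables

2 syllables


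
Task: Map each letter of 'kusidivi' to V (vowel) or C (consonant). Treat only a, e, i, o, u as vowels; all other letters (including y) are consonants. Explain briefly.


Letter mapping: k = C, u = V, s = C, i = V, d = C, i = V, v = C, i = V.

CVCVCVCV


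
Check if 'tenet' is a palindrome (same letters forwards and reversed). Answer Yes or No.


Forward: 'tenet'
Reversed: 'tenet'
They are identical.

Yes


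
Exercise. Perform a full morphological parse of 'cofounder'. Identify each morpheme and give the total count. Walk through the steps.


Step 1: Identify prefix: 'co' (meaning: together)
Step 2: Identify root: 'found'
Step 3: Identify suffix(es): 'er'
Decomposition: co- (prefix: together) + found (root) + -er (suffix: one who)
Total morphemes: 3

3 morphemes (co- (prefix: together) + found (root) + -er (suffix: one who))


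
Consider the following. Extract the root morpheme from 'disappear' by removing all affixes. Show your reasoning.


Remove prefix 'dis' from 'disappear' to get root 'appear'.

appear


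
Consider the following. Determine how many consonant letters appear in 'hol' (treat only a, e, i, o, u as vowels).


Consonants in 'hol': h, l = 2 consonants.

2


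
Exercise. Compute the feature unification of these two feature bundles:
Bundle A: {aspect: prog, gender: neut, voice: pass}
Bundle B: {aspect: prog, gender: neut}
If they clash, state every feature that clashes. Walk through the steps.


Compare features:
aspect: A=prog vs B=prog -> unified: prog
gender: A=neut vs B=neut -> unified: neut
voice: A=pass vs B=_ -> unified: pass
No clashes found.

Unified: {aspect: prog, gender: neut, voice: pass}


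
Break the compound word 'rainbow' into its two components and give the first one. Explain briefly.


Split 'rainbow' into 'rain' + 'bow'. The first part is 'rain'.

rain


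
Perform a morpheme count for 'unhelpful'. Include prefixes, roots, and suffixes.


Decomposition: un- (prefix) + help (root) + -ful (suffix) = 3 morpheme(s)

3 morphemes


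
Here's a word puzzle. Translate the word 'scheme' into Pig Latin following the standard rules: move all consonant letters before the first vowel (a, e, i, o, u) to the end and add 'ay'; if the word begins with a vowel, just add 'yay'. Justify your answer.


'scheme': move consonant cluster 'sch' to end and add 'ay': 'emeschay'.

emeschay


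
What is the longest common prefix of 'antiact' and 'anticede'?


Compare from the start: 4 characters match: 'anti'. Mismatch at position 5: 'a' vs 'c'.

anti


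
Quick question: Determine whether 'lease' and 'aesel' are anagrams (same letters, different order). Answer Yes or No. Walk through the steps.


Sorted letters of 'lease': 'aeels'
Sorted letters of 'aesel': 'aeels'
They match.

Yes


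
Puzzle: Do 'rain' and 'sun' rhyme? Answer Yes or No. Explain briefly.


Rime (stressed vowel + following sounds) of 'rain': -ain = /eɪn/
Rime of 'sun': -un = /ʌn/
/eɪn/ and /ʌn/ are different ending sounds, so the words do not rhyme.

No


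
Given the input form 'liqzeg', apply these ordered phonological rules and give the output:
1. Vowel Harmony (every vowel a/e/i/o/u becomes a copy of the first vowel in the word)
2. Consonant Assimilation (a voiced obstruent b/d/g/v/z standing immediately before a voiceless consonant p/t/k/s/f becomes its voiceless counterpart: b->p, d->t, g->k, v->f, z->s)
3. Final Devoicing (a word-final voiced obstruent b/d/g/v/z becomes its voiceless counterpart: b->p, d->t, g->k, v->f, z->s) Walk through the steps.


Starting form: 'liqzeg'
Rule 1: Vowel Harmony: all vowels become 'i' (matching first vowel). 'liqzeg' -> 'liqzig'
Rule 2: Consonant Assimilation: no voiced obstruent (b/d/g/v/z) stands immediately before a voiceless consonant (p/t/k/s/f). No change.
Rule 3: Final Devoicing: word-final voiced obstruent 'g' becomes voiceless 'k'. 'liqzig' -> 'liqzik'
Final form: 'liqzik'

liqzik


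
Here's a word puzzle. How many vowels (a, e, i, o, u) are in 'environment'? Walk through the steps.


Vowels in 'environment': e, i, o, e = 4 vowels.

4


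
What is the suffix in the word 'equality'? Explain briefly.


The word 'equality' = 'equal' (root) + '-ity' (suffix). The suffix is '-ity'.

ity


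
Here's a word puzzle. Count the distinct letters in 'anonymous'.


Unique letters in 'anonymous': {a, m, n, o, s, u, y} = 7 distinct letters.

7


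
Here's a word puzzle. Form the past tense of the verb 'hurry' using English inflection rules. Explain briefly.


Apply rule: Change -y to -ied. 'hurry' becomes 'hurried'.

hurried


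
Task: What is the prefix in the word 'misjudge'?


The word 'misjudge' = 'mis' (prefix) + 'judge' (root). The prefix is 'mis'.

mis


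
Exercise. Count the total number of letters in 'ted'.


Spell out 'ted' and number each letter: t(1), e(2), d(3). Total: 3 letters.

3


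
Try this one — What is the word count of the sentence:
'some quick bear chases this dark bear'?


Split into words: some | quick | bear | chases | this | dark | bear = 7 words.

7


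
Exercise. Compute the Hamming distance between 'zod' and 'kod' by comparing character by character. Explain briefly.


Alignment:
Position 1: 'z' vs 'k' = DIFFER
Position 2: 'o' vs 'o' = match
Position 3: 'd' vs 'd' = match
Total differences: 1

1


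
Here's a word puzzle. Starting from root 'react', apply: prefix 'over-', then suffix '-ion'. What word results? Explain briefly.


Step 1: Add prefix 'over-' to 'react' = 'overreact'
Step 2: Add suffix '-ion' to 'overreact' = 'overreaction'

overreaction


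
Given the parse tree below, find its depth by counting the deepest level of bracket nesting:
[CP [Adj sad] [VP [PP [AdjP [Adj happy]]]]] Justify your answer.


Count bracket nesting levels:
'[' at pos 0: depth = 1
'[' at pos 4: depth = 2
'[' at pos 14: depth = 2
'[' at pos 18: depth = 3
'[' at pos 22: depth = 4
'[' at pos 28: depth = 5
Maximum depth reached: 5

5


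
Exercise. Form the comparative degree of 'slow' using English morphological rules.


Apply comparative formation (add -er): 'slow' -> 'slower'.

slower


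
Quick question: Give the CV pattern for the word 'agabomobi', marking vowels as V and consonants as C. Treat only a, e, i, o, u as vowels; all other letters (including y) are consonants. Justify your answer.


Letter mapping: a = V, g = C, a = V, b = C, o = V, m = C, o = V, b = C, i = V.

VCVCVCVCV


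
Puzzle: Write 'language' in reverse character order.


Reverse 'language' character by character: 'egaugnal'.

egaugnal


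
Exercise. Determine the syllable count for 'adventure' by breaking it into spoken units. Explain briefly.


Break 'adventure' into syllables: ad-ven-ture -> ad | ven | ture = 3 syllables

3 syllables


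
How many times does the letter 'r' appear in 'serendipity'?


Letter 'r' in 'serendipity': found at position(s) 3 = 1 occurrence(s).

1


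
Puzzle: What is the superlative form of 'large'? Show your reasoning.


Apply superlative formation (ends in e: add -st): 'large' -> 'largest'.

largest


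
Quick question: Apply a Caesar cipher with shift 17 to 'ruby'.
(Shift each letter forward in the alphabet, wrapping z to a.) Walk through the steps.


Shift each letter by 17: r -> i, u -> l, b -> s, y -> p. Result: 'ilsp'.

ilsp


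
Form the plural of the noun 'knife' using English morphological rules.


Apply rule: Change -fe to -ves. 'knife' becomes 'knives'.

knives


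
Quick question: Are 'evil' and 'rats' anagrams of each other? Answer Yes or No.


Sorted letters of 'evil': 'eilv'
Sorted letters of 'rats': 'arst'
They do not match.

No


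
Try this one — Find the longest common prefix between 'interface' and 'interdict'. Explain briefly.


Compare from the start: 5 characters match: 'inter'. Mismatch at position 6: 'f' vs 'd'.

inter


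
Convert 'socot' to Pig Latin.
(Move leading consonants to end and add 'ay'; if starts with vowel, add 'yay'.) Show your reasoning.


'socot': move consonant cluster 's' to end and add 'ay': 'ocotsay'.

ocotsay


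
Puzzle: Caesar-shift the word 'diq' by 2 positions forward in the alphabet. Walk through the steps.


Shift each letter by 2: d -> f, i -> k, q -> s. Result: 'fks'.

fks


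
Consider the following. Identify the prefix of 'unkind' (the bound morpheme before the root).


The word 'unkind' = 'un' (prefix) + 'kind' (root). The prefix is 'un'.

un


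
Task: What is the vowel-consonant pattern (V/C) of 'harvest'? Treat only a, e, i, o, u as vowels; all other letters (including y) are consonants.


Letter mapping: h = C, a = V, r = C, v = C, e = V, s = C, t = C.

CVCCVCC


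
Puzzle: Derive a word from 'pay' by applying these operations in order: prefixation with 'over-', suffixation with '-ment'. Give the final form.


Step 1: Add prefix 'over-' to 'pay' = 'overpay'
Step 2: Add suffix '-ment' to 'overpay' = 'overpayment'

overpayment


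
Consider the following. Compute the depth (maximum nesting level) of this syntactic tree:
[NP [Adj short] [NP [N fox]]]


Count bracket nesting levels:
'[' at pos 0: depth = 1
'[' at pos 4: depth = 2
'[' at pos 16: depth = 2
'[' at pos 20: depth = 3
Maximum depth reached: 3

3


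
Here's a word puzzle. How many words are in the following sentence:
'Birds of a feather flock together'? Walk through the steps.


Split into words: Birds | of | a | feather | flock | together = 6 words.

6


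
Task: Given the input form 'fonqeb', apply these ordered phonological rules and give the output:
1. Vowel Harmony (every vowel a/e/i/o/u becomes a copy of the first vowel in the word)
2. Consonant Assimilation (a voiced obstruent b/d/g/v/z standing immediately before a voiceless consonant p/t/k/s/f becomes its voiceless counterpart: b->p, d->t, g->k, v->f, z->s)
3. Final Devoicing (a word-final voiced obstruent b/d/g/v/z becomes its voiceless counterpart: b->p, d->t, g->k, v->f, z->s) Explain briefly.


Starting form: 'fonqeb'
Rule 1: Vowel Harmony: all vowels become 'o' (matching first vowel). 'fonqeb' -> 'fonqob'
Rule 2: Consonant Assimilation: no voiced obstruent (b/d/g/v/z) stands immediately before a voiceless consonant (p/t/k/s/f). No change.
Rule 3: Final Devoicing: word-final voiced obstruent 'b' becomes voiceless 'p'. 'fonqob' -> 'fonqop'
Final form: 'fonqop'

fonqop


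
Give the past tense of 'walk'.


Apply rule: Add -ed. 'walk' becomes 'walked'.

walked


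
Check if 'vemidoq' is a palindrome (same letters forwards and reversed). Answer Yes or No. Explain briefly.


Forward: 'vemidoq'
Reversed: 'qodimev'
They differ.

No


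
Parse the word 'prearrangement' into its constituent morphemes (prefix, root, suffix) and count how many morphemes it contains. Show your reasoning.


Step 1: Identify prefix: 'pre' (meaning: before)
Step 2: Identify root: 'arrange'
Step 3: Identify suffix(es): 'ment'
Decomposition: pre- (prefix: before) + arrange (root) + -ment (suffix: action/result)
Total morphemes: 3

3 morphemes (pre- (prefix: before) + arrange (root) + -ment (suffix: action/result))


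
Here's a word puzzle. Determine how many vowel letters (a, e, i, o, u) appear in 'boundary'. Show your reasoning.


Vowels in 'boundary': o, u, a = 3 vowels.

3


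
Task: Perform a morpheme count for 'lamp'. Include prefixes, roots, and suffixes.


Decomposition: lamp (free morpheme) = 1 morpheme(s)

1 morphemes


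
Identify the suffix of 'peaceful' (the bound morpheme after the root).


The word 'peaceful' = 'peace' (root) + '-ful' (suffix). The suffix is '-ful'.

ful


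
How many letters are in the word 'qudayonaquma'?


Spell out 'qudayonaquma' and number each letter: q(1), u(2), d(3), a(4), y(5), o(6), n(7), a(8), q(9), u(10), m(11), a(12). Total: 12 letters.

12


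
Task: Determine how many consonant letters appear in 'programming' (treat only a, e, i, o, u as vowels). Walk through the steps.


Consonants in 'programming': p, r, g, r, m, m, n, g = 8 consonants.

8


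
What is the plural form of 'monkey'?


Apply rule: Add -s. 'monkey' becomes 'monkeys'.

monkeys


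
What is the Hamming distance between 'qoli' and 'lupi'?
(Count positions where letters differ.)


Alignment:
Position 1: 'q' vs 'l' = DIFFER
Position 2: 'o' vs 'u' = DIFFER
Position 3: 'l' vs 'p' = DIFFER
Position 4: 'i' vs 'i' = match
Total differences: 3

3


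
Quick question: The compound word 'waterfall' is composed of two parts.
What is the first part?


Split 'waterfall' into 'water' + 'fall'. The first part is 'water'.

water


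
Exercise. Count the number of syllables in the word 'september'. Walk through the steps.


Break 'september' into syllables: sep-tem-ber -> sep | tem | ber = 3 syllables

3 syllables


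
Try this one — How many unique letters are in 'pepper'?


Unique letters in 'pepper': {e, p, r} = 3 distinct letters.

3


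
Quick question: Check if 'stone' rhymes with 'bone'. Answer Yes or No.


Rime (stressed vowel + following sounds) of 'stone': -one = /oʊn/
Rime of 'bone': -one = /oʊn/
/oʊn/ and /oʊn/ are the same ending sound, so the words rhyme.

Yes


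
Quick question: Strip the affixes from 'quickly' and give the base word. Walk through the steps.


Remove suffix '-ly' from 'quickly' to get root 'quick'.

quick


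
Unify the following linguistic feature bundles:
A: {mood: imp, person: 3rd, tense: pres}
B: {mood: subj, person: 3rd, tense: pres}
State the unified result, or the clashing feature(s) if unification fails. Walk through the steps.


Compare features:
mood: A=imp vs B=subj -> CLASH
person: A=3rd vs B=3rd -> unified: 3rd
tense: A=pres vs B=pres -> unified: pres
Clash detected on feature 'mood' (imp vs subj); unification fails.

CLASH on 'mood' (imp vs subj)


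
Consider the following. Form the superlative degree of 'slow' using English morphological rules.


Apply superlative formation (add -est): 'slow' -> 'slowest'.

slowest


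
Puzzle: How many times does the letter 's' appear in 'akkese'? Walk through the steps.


Letter 's' in 'akkese': found at position(s) 5 = 1 occurrence(s).

1


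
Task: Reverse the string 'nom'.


Reverse 'nom' character by character: 'mon'.

mon


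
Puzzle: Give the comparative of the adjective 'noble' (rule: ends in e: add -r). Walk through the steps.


Apply comparative formation (ends in e: add -r): 'noble' -> 'nobler'.

nobler


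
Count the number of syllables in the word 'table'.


Break 'table' into syllables: ta-ble -> ta | ble = 2 syllables

2 syllables


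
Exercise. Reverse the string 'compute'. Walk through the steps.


Reverse 'compute' character by character: 'etupmoc'.

etupmoc


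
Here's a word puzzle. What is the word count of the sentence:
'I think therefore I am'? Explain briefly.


Split into words: I | think | therefore | I | am = 5 words.

5


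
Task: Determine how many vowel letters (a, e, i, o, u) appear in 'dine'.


Vowels in 'dine': i, e = 2 vowels.

2


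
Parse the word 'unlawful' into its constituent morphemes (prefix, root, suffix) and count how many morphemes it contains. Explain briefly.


Step 1: Identify prefix: 'un' (meaning: not/reverse)
Step 2: Identify root: 'law'
Step 3: Identify suffix(es): 'ful'
Decomposition: un- (prefix: not/reverse) + law (root) + -ful (suffix: full of)
Total morphemes: 3

3 morphemes (un- (prefix: not/reverse) + law (root) + -ful (suffix: full of))


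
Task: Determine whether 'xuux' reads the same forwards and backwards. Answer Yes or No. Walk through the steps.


Forward: 'xuux'
Reversed: 'xuux'
They are identical.

Yes


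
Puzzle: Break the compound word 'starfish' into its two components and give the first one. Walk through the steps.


Split 'starfish' into 'star' + 'fish'. The first part is 'star'.

star


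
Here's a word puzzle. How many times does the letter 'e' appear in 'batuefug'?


Letter 'e' in 'batuefug': found at position(s) 5 = 1 occurrence(s).

1


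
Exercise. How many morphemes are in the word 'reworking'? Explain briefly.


Decomposition: re- (prefix) + work (root) + -ing (suffix) = 3 morpheme(s)

3 morphemes


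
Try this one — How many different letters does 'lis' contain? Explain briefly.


Unique letters in 'lis': {i, l, s} = 3 distinct letters.

3


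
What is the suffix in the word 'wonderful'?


The word 'wonderful' = 'wonder' (root) + '-ful' (suffix). The suffix is '-ful'.

ful


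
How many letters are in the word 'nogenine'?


Spell out 'nogenine' and number each letter: n(1), o(2), g(3), e(4), n(5), i(6), n(7), e(8). Total: 8 letters.

8


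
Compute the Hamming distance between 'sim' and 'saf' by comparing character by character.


Alignment:
Position 1: 's' vs 's' = match
Position 2: 'i' vs 'a' = DIFFER
Position 3: 'm' vs 'f' = DIFFER
Total differences: 2

2


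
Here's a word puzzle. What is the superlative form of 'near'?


Apply superlative formation (add -est): 'near' -> 'nearest'.

nearest


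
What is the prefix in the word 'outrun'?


The word 'outrun' = 'out' (prefix) + 'run' (root). The prefix is 'out'.

out


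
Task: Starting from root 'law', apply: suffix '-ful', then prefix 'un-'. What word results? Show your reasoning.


Step 1: Add suffix '-ful' to 'law' = 'lawful'
Step 2: Add prefix 'un-' to 'lawful' = 'unlawful'

unlawful


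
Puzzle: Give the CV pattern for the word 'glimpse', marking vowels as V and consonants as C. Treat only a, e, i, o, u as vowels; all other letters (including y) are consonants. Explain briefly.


Letter mapping: g = C, l = C, i = V, m = C, p = C, s = C, e = V.

CCVCCCV


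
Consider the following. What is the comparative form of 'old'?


Apply comparative formation (add -er): 'old' -> 'older'.

older


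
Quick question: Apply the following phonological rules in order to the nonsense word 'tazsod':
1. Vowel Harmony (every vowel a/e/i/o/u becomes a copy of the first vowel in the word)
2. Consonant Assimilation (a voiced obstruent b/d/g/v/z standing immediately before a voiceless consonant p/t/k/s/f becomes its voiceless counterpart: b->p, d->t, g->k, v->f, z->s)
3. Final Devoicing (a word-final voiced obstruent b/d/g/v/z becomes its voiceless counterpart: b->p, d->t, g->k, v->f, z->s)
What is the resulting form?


Starting form: 'tazsod'
Rule 1: Vowel Harmony: all vowels become 'a' (matching first vowel). 'tazsod' -> 'tazsad'
Rule 2: Consonant Assimilation: voiced obstruent before voiceless consonant becomes voiceless ('zs' -> 'ss'). 'tazsad' -> 'tassad'
Rule 3: Final Devoicing: word-final voiced obstruent 'd' becomes voiceless 't'. 'tassad' -> 'tassat'
Final form: 'tassat'

tassat


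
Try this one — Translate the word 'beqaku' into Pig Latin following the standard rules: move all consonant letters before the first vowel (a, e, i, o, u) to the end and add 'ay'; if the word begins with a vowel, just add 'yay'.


'beqaku': move consonant cluster 'b' to end and add 'ay': 'eqakubay'.

eqakubay


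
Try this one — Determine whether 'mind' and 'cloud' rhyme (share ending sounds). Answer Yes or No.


Rime (stressed vowel + following sounds) of 'mind': -ind = /aɪnd/
Rime of 'cloud': -oud = /aʊd/
/aɪnd/ and /aʊd/ are different ending sounds, so the words do not rhyme.

No


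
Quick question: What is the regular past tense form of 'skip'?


Apply rule: Double final consonant and add -ed. 'skip' becomes 'skipped'.

skipped


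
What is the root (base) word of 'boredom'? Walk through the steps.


Remove suffix '-dom' from 'boredom' to get root 'bore'.

bore


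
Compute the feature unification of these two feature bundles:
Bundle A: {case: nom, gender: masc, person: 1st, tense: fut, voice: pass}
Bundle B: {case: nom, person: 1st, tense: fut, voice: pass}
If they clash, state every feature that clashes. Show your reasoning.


Compare features:
case: A=nom vs B=nom -> unified: nom
gender: A=masc vs B=_ -> unified: masc
person: A=1st vs B=1st -> unified: 1st
tense: A=fut vs B=fut -> unified: fut
voice: A=pass vs B=pass -> unified: pass
No clashes found.

Unified: {case: nom, gender: masc, person: 1st, tense: fut, voice: pass}


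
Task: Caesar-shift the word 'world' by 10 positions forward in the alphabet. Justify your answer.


Shift each letter by 10: w -> g, o -> y, r -> b, l -> v, d -> n. Result: 'gybvn'.

gybvn


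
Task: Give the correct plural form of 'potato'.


Apply rule: Add -es (consonant + o). 'potato' becomes 'potatoes'.

potatoes


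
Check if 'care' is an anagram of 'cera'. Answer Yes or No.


Sorted letters of 'care': 'acer'
Sorted letters of 'cera': 'acer'
They match.

Yes


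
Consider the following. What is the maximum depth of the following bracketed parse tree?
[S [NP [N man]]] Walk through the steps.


Count bracket nesting levels:
'[' at pos 0: depth = 1
'[' at pos 3: depth = 2
'[' at pos 7: depth = 3
Maximum depth reached: 3

3


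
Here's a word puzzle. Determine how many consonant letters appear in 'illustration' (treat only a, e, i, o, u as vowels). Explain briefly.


Consonants in 'illustration': l, l, s, t, r, t, n = 7 consonants.

7


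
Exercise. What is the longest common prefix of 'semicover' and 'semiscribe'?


Compare from the start: 4 characters match: 'semi'. Mismatch at position 5: 'c' vs 's'.

semi


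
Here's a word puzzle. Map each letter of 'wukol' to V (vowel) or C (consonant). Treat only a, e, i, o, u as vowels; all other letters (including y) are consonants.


Letter mapping: w = C, u = V, k = C, o = V, l = C.

CVCVC


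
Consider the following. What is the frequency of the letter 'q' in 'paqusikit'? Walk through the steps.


Letter 'q' in 'paqusikit': found at position(s) 3 = 1 occurrence(s).

1


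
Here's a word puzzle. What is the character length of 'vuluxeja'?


Spell out 'vuluxeja' and number each letter: v(1), u(2), l(3), u(4), x(5), e(6), j(7), a(8). Total: 8 letters.

8


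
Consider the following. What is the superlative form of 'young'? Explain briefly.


Apply superlative formation (add -est): 'young' -> 'youngest'.

youngest


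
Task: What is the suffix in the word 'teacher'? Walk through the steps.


The word 'teacher' = 'teach' (root) + '-er' (suffix). The suffix is '-er'.

er


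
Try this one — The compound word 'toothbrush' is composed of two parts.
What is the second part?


Split 'toothbrush' into 'tooth' + 'brush'. The second part is 'brush'.

brush


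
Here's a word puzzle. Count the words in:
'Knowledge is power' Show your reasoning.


Split into words: Knowledge | is | power = 3 words.

3


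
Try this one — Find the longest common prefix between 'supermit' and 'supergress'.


Compare from the start: 5 characters match: 'super'. Mismatch at position 6: 'm' vs 'g'.

super


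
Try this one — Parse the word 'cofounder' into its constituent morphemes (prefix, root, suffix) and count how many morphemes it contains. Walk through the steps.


Step 1: Identify prefix: 'co' (meaning: together)
Step 2: Identify root: 'found'
Step 3: Identify suffix(es): 'er'
Decomposition: co- (prefix: together) + found (root) + -er (suffix: one who)
Total morphemes: 3

3 morphemes (co- (prefix: together) + found (root) + -er (suffix: one who))


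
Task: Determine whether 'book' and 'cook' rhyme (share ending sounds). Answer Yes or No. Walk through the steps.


Rime (stressed vowel + following sounds) of 'book': -ook = /ʊk/
Rime of 'cook': -ook = /ʊk/
/ʊk/ and /ʊk/ are the same ending sound, so the words rhyme.

Yes


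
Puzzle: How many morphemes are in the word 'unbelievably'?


Decomposition: un- (prefix) + believe (root) + -able (suffix) + -ly (suffix) = 4 morpheme(s)

4 morphemes


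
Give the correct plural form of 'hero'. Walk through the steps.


Apply rule: Add -es (consonant + o). 'hero' becomes 'heroes'.

heroes


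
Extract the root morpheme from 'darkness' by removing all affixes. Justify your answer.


Remove suffix '-ness' from 'darkness' to get root 'dark'.

dark


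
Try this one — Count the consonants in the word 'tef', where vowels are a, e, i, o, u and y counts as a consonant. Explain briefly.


Consonants in 'tef': t, f = 2 consonants.

2


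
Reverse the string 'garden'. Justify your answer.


Reverse 'garden' character by character: 'nedrag'.

nedrag


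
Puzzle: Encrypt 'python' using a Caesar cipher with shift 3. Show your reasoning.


Shift each letter by 3: p -> s, y -> b, t -> w, h -> k, o -> r, n -> q. Result: 'sbwkrq'.

sbwkrq


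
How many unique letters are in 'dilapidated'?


Unique letters in 'dilapidated': {a, d, e, i, l, p, t} = 7 distinct letters.

7


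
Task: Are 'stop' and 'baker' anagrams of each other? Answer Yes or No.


Sorted letters of 'stop': 'opst'
Sorted letters of 'baker': 'abekr'
They do not match.

No


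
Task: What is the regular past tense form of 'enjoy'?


Apply rule: Add -ed. 'enjoy' becomes 'enjoyed'.

enjoyed


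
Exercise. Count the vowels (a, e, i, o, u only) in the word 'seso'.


Vowels in 'seso': e, o = 2 vowels.

2


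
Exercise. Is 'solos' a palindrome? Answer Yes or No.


Forward: 'solos'
Reversed: 'solos'
They are identical.

Yes


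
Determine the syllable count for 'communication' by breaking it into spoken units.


Break 'communication' into syllables: com-mu-ni-ca-tion -> com | mu | ni | ca | tion = 5 syllables

5 syllables


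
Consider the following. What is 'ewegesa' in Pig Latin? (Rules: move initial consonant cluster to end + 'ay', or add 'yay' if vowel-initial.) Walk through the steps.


'ewegesa' starts with a vowel, so add 'yay': 'ewegesayay'.

ewegesayay


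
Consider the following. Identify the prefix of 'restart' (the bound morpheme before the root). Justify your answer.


The word 'restart' = 're' (prefix) + 'start' (root). The prefix is 're'.

re


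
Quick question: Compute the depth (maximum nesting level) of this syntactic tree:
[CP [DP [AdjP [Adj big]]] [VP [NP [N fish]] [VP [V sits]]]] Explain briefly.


Count bracket nesting levels:
'[' at pos 0: depth = 1
'[' at pos 4: depth = 2
'[' at pos 8: depth = 3
'[' at pos 14: depth = 4
'[' at pos 26: depth = 2
'[' at pos 30: depth = 3
'[' at pos 34: depth = 4
'[' at pos 44: depth = 3
'[' at pos 48: depth = 4
Maximum depth reached: 4

4


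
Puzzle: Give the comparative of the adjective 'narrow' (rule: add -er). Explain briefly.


Apply comparative formation (add -er): 'narrow' -> 'narrower'.

narrower


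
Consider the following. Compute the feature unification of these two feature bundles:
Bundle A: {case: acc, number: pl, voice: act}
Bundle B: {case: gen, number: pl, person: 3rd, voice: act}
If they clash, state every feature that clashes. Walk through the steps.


Compare features:
case: A=acc vs B=gen -> CLASH
number: A=pl vs B=pl -> unified: pl
person: A=_ vs B=3rd -> unified: 3rd
voice: A=act vs B=act -> unified: act
Clash detected on feature 'case' (acc vs gen); unification fails.

CLASH on 'case' (acc vs gen)


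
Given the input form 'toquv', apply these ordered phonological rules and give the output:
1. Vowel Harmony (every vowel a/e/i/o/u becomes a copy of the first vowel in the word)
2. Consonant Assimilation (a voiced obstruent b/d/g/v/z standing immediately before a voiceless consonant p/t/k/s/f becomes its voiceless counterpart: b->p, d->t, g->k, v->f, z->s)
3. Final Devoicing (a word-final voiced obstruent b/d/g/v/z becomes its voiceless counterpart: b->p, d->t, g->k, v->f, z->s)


Starting form: 'toquv'
Rule 1: Vowel Harmony: all vowels become 'o' (matching first vowel). 'toquv' -> 'toqov'
Rule 2: Consonant Assimilation: no voiced obstruent (b/d/g/v/z) stands immediately before a voiceless consonant (p/t/k/s/f). No change.
Rule 3: Final Devoicing: word-final voiced obstruent 'v' becomes voiceless 'f'. 'toqov' -> 'toqof'
Final form: 'toqof'

toqof


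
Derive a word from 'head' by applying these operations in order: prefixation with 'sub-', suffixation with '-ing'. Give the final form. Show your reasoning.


Step 1: Add prefix 'sub-' to 'head' = 'subhead'
Step 2: Add suffix '-ing' to 'subhead' = 'subheading'

subheading


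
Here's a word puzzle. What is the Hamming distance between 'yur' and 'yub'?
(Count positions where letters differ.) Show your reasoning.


Alignment:
Position 1: 'y' vs 'y' = match
Position 2: 'u' vs 'u' = match
Position 3: 'r' vs 'b' = DIFFER
Total differences: 1

1


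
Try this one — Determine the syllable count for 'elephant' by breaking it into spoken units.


Break 'elephant' into syllables: el-e-phant -> el | e | phant = 3 syllables

3 syllables


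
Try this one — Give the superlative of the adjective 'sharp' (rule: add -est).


Apply superlative formation (add -est): 'sharp' -> 'sharpest'.

sharpest


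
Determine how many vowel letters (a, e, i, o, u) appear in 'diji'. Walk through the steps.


Vowels in 'diji': i, i = 2 vowels.

2


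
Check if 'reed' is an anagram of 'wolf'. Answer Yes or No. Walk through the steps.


Sorted letters of 'reed': 'deer'
Sorted letters of 'wolf': 'flow'
They do not match.

No


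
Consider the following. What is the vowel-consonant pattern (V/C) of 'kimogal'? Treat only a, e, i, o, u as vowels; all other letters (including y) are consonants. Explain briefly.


Letter mapping: k = C, i = V, m = C, o = V, g = C, a = V, l = C.

CVCVCVC


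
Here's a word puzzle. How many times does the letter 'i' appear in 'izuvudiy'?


Letter 'i' in 'izuvudiy': found at position(s) 1, 7 = 2 occurrence(s).

2


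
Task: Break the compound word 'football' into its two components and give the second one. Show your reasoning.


Split 'football' into 'foot' + 'ball'. The second part is 'ball'.

ball


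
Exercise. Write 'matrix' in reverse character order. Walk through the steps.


Reverse 'matrix' character by character: 'xirtam'.

xirtam


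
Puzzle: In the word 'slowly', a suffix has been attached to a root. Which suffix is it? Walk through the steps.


The word 'slowly' = 'slow' (root) + '-ly' (suffix). The suffix is '-ly'.

ly


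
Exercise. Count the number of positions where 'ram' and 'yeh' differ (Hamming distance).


Alignment:
Position 1: 'r' vs 'y' = DIFFER
Position 2: 'a' vs 'e' = DIFFER
Position 3: 'm' vs 'h' = DIFFER
Total differences: 3

3


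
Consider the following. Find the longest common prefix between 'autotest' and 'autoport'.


Compare from the start: 4 characters match: 'auto'. Mismatch at position 5: 't' vs 'p'.

auto


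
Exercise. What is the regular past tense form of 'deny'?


Apply rule: Change -y to -ied. 'deny' becomes 'denied'.

denied


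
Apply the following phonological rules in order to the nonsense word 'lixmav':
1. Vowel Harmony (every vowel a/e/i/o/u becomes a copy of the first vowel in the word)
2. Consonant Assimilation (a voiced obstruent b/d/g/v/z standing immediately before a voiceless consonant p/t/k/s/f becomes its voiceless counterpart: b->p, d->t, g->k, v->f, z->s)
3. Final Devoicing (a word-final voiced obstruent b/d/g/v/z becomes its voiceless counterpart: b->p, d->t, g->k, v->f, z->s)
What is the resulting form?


Starting form: 'lixmav'
Rule 1: Vowel Harmony: all vowels become 'i' (matching first vowel). 'lixmav' -> 'lixmiv'
Rule 2: Consonant Assimilation: no voiced obstruent (b/d/g/v/z) stands immediately before a voiceless consonant (p/t/k/s/f). No change.
Rule 3: Final Devoicing: word-final voiced obstruent 'v' becomes voiceless 'f'. 'lixmiv' -> 'lixmif'
Final form: 'lixmif'

lixmif


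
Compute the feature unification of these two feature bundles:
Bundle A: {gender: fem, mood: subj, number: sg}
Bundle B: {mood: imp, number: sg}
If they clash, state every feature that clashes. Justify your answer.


Compare features:
gender: A=fem vs B=_ -> unified: fem
mood: A=subj vs B=imp -> CLASH
number: A=sg vs B=sg -> unified: sg
Clash detected on feature 'mood' (subj vs imp); unification fails.

CLASH on 'mood' (subj vs imp)


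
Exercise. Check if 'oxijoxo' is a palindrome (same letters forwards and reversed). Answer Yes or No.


Forward: 'oxijoxo'
Reversed: 'oxojixo'
They differ.

No


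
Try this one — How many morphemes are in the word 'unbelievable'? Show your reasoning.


Decomposition: un- (prefix) + believe (root) + -able (suffix) = 3 morpheme(s)

3 morphemes


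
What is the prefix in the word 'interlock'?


The word 'interlock' = 'inter' (prefix) + 'lock' (root). The prefix is 'inter'.

inter


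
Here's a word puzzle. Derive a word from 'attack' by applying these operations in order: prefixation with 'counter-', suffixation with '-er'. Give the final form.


Step 1: Add prefix 'counter-' to 'attack' = 'counterattack'
Step 2: Add suffix '-er' to 'counterattack' = 'counterattacker'

counterattacker


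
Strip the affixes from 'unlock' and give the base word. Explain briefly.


Remove prefix 'un' from 'unlock' to get root 'lock'.

lock


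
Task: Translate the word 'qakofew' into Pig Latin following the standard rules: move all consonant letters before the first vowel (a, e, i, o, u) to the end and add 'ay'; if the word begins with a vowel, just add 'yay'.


'qakofew': move consonant cluster 'q' to end and add 'ay': 'akofewqay'.

akofewqay


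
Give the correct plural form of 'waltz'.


Apply rule: Add -es (sibilant/fricative ending). 'waltz' becomes 'waltzes'.

waltzes


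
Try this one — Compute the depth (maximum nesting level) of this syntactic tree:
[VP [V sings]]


Count bracket nesting levels:
'[' at pos 0: depth = 1
'[' at pos 4: depth = 2
Maximum depth reached: 2

2


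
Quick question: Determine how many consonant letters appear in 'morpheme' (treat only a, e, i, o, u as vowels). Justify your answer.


Consonants in 'morpheme': m, r, p, h, m = 5 consonants.

5


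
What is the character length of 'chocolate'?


Spell out 'chocolate' and number each letter: c(1), h(2), o(3), c(4), o(5), l(6), a(7), t(8), e(9). Total: 9 letters.

9


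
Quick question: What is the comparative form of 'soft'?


Apply comparative formation (add -er): 'soft' -> 'softer'.

softer


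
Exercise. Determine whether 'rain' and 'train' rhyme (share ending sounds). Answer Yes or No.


Rime (stressed vowel + following sounds) of 'rain': -ain = /eɪn/
Rime of 'train': -ain = /eɪn/
/eɪn/ and /eɪn/ are the same ending sound, so the words rhyme.

Yes


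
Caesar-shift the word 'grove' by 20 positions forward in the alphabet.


Shift each letter by 20: g -> a, r -> l, o -> i, v -> p, e -> y. Result: 'alipy'.

alipy


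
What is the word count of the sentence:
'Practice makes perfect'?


Split into words: Practice | makes | perfect = 3 words.

3


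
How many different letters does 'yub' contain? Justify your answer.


Unique letters in 'yub': {b, u, y} = 3 distinct letters.

3


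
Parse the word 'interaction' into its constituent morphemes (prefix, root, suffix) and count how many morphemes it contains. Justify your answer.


Step 1: Identify prefix: 'inter' (meaning: between)
Step 2: Identify root: 'act'
Step 3: Identify suffix(es): 'ion'
Decomposition: inter- (prefix: between) + act (root) + -ion (suffix: act of)
Total morphemes: 3

3 morphemes (inter- (prefix: between) + act (root) + -ion (suffix: act of))


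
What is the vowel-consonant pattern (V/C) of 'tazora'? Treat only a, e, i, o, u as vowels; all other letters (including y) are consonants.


Letter mapping: t = C, a = V, z = C, o = V, r = C, a = V.

CVCVCV
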